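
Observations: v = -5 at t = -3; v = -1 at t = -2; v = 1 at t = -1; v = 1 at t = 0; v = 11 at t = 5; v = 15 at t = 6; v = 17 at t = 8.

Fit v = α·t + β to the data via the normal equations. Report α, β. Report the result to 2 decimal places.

Compute the Gram sums: Σt·t = 139, Σt = 13, Σ1 = 7.
For Mᵀv: Σt·v = 297, Σv = 39.
MᵀM·[α, β]ᵀ = Mᵀv becomes [[139, 13]; [13, 7]]·[α, β]ᵀ = [297, 39]ᵀ.
Eliminating β: 7·(row 1) − 13·(row 2) gives 804·α = 7·297 − 13·39 = 1572, so α = 131/67.
Then β = (39 − 13·(131/67))/7 = 130/67.

α = 1.96, β = 1.94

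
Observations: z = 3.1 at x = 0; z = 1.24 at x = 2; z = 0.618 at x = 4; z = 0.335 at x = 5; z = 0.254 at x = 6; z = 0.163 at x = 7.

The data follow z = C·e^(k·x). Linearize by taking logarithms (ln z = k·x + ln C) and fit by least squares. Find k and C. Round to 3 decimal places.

k = -0.419, C = 3.021

Let Y = ln z. Fitting Y = k·x + ln C by least squares:
Over the data: Σx = 24.0000, Σ(x)² = 130.0000, Σln z = -3.4128, Σx·ln z = -27.8835.
Normal system: [[130.0000, 24.0000]; [24.0000, 6]]·[k, ln C]ᵀ = [-27.8835, -3.4128]ᵀ.
Solving (det = 204.0000): k = -0.41860, ln C = 1.10559, so C = exp(1.10559) = 3.02100.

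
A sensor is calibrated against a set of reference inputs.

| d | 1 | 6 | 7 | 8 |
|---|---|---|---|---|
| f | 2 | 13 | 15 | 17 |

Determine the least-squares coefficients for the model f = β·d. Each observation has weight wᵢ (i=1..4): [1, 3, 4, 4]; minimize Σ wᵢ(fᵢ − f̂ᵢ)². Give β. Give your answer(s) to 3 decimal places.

The normal equations are: 561·β = 1200.
(Σwᵢ·d·d = 561, Σwᵢ·d·f = 1200.)
β = 1200/561 = 2.13904.

β = 2.139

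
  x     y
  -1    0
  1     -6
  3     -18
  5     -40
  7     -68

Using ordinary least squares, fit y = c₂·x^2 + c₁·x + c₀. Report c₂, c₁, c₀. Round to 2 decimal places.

c₂ = -0.96, c₁ = -2.71, c₀ = -1.86

The normal system AᵀA·[c₂, c₁, c₀]ᵀ = Aᵀy is [[3109, 495, 85]; [495, 85, 15]; [85, 15, 5]]·[c₂, c₁, c₀]ᵀ = [-4500, -736, -132]ᵀ.
Row-reducing yields c₂ = -27/28, c₁ = -19/7, c₀ = -261/140.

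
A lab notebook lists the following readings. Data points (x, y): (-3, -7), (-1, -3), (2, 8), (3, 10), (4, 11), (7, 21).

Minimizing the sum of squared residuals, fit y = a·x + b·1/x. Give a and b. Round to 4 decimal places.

Sums needed: Σx·x = 88, Σx·1/x = 6, Σ1/x·1/x = 10973/7056.
For Aᵀy: Σx·y = 261, Σ1/x·y = 221/12.
AᵀA·[a, b]ᵀ = Aᵀy becomes [[88, 6]; [6, 10973/7056]]·[a, b]ᵀ = [261, 221/12]ᵀ.
det = 88·(10973/7056) − 6² = 88951/882.
a = (261·(10973/7056) − 6·(221/12))/(88951/882) = 2084265/711608; b = (88·(221/12) − 6·261)/(88951/882) = 48216/88951.

a = 2.9290, b = 0.5421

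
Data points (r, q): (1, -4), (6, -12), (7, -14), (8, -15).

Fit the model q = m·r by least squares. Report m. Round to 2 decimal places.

With design matrix X, XᵀX = [[150]] and Xᵀq = [-294]ᵀ.
Hence m = -294 / 150 ≈ -1.96.

m = -1.96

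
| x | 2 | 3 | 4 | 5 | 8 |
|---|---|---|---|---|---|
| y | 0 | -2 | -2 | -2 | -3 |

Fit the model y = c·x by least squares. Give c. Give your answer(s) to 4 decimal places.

c = -0.4068

Setting ∂/∂c … = 0 gives: 118·c = -48.
Hence c = -48 / 118 ≈ -0.40678.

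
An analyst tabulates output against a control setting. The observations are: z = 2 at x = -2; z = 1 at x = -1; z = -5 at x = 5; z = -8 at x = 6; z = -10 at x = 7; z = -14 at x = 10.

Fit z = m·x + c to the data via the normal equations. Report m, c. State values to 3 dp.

m = -1.320, c = -0.165

Compute the Gram sums: Σx·x = 215, Σx = 25, Σ1 = 6.
Moment sums: Σx·z = -288, Σz = -34.
MᵀM·[m, c]ᵀ = Mᵀz becomes [[215, 25]; [25, 6]]·[m, c]ᵀ = [-288, -34]ᵀ.
Δ = 215·6 − 25² = 665.
m = ((-288)·6 − 25·(-34))/665 = -878/665; c = (215·(-34) − 25·(-288))/665 = -22/133.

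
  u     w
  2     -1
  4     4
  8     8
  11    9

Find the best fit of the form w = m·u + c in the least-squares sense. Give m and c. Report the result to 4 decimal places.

m = 1.0667, c = -1.6667

With design matrix X, XᵀX = [[205, 25]; [25, 4]] and Xᵀw = [177, 20]ᵀ.
Determinant 205·4 − 25² = 195.
m = (177·4 − 25·20)/195 = 16/15; c = (205·20 − 25·177)/195 = -5/3.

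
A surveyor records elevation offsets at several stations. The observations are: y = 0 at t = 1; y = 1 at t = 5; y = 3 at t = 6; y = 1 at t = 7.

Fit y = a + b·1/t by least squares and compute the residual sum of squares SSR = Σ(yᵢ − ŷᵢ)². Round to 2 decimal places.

Normal-equation sums: Σ1 = 4, Σ1/t = 317/210, Σ1/t·1/t = 47989/44100.
Moment sums: Σy = 5, Σ1/t·y = 59/70.
So AᵀA·[a, b]ᵀ = Aᵀy: [[4, 317/210]; [317/210, 47989/44100]]·[a, b]ᵀ = [5, 59/70]ᵀ.
Δ = 4·(47989/44100) − (317/210)² = 10163/4900.
a = (5·(47989/44100) − (317/210)·(59/70))/(10163/4900) = 183836/91467; b = (4·(59/70) − (317/210)·5)/(10163/4900) = -61390/30489.
Residuals: 334/91467, -55535/91467, 40420/30489, -66059/91467; SSR = 242186/91467.

SSR = 2.65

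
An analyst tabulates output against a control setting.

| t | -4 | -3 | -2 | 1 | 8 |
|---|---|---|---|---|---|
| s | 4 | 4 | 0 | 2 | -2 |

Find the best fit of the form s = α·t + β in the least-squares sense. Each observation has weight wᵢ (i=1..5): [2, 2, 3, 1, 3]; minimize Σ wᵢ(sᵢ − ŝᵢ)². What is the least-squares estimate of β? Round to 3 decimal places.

β = 1.284

Setting ∂/∂α … = 0 gives: 255·α + 5·β = -102;  5·α + 11·β = 12.
(Σwᵢ·t·t = 255, Σwᵢ·t = 5, Σwᵢ·1 = 11, Σwᵢ·t·s = -102, Σwᵢ·s = 12.)
Eliminating β: 11·(row 1) − 5·(row 2) gives 2780·α = 11·(-102) − 5·12 = -1182, so α = -591/1390.
Then β = (12 − 5·(-591/1390))/11 = 357/278.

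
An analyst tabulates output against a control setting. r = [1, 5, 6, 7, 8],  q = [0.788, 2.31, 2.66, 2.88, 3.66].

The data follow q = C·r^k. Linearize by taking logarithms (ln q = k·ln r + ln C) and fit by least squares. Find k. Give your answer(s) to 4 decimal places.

k = 0.6997

With ln qᵢ as the transformed response and ln rᵢ as the regressor:
XᵀX = [[13.9113, 7.4265]; [7.4265, 5]], rhs = [7.8568, 3.9326]ᵀ  (here Σln r = 7.4265, Σ(ln r)² = 13.9113, Σln q = 3.9326, Σln r·ln q = 7.8568).
Slope k = (n·Σln r·ln q − Σln r·Σln q)/(n·Σ(ln r)² − (Σln r)²) = (5·7.8568 − 7.4265·3.9326)/14.4030 = 0.69975; ln C = (Σln q − k·Σln r)/n = -0.25283.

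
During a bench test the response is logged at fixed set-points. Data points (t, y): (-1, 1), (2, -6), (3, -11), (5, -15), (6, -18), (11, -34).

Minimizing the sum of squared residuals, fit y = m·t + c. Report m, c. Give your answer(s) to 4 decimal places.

m = -2.9200, c = -1.1800

The normal equations are: 196·m + 26·c = -603;  26·m + 6·c = -83.
Eliminating c: 6·(row 1) − 26·(row 2) gives 500·m = 6·(-603) − 26·(-83) = -1460, so m = -73/25.
Then c = ((-83) − 26·(-73/25))/6 = -59/50.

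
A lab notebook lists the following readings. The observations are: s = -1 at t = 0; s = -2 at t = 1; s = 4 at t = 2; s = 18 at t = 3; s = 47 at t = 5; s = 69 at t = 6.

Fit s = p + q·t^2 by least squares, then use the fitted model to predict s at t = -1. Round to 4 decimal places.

Normal-equation sums: Σ1 = 6, Σt^2 = 75, Σt^2·t^2 = 2019.
And Σs = 135, Σt^2·s = 3835.
So XᵀX·[p, q]ᵀ = Xᵀs: [[6, 75]; [75, 2019]]·[p, q]ᵀ = [135, 3835]ᵀ.
det = 6·2019 − 75² = 6489.
p = (135·2019 − 75·3835)/6489 = -5020/2163; q = (6·3835 − 75·135)/6489 = 4295/2163.
At t = -1: ŝ = (-5020/2163)·(1) + (4295/2163)·(1) = -725/2163.

ŝ = -0.3352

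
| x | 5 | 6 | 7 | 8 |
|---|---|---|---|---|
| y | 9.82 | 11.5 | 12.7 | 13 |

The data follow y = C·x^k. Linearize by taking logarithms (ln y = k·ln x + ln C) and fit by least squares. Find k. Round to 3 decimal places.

k = 0.612

With ln yᵢ as the transformed response and ln xᵢ as the regressor:
Over the data: Σln x = 7.4265, Σ(ln x)² = 13.9113, Σln y = 9.8333, Σln x·ln y = 18.3321.
Normal system: [[13.9113, 7.4265]; [7.4265, 4]]·[k, ln C]ᵀ = [18.3321, 9.8333]ᵀ.
Δ = 13.9113·4 − (7.4265)² = 0.4917; k = (18.3321·4 − 7.4265·9.8333)/0.4917 = 0.61187, ln C = (13.9113·9.8333 − 7.4265·18.3321)/0.4917 = 1.32230.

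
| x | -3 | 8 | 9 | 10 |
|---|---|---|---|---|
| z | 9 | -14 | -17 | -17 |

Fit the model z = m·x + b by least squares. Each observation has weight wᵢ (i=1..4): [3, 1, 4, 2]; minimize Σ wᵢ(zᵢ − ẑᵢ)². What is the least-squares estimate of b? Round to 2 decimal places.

b = 2.64

Normal-equation sums: Σwᵢ·x·x = 615, Σwᵢ·x = 55, Σwᵢ·1 = 10.
For MᵀWz: Σwᵢ·x·z = -1145, Σwᵢ·z = -89.
MᵀWM·[m, b]ᵀ = MᵀWz becomes [[615, 55]; [55, 10]]·[m, b]ᵀ = [-1145, -89]ᵀ.
Eliminating b: 10·(row 1) − 55·(row 2) gives 3125·m = 10·(-1145) − 55·(-89) = -6555, so m = -1311/625.
Then b = ((-89) − 55·(-1311/625))/10 = 1648/625.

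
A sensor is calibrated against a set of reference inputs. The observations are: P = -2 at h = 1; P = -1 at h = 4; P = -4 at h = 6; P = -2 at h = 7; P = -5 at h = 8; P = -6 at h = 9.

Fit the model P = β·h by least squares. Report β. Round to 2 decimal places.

With design matrix X, XᵀX = [[247]] and XᵀP = [-138]ᵀ.
β = (-138)/247 = -0.558704.

β = -0.56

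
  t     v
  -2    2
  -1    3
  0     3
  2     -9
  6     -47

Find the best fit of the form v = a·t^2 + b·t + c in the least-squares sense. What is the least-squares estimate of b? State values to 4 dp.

Sums needed: Σt^2·t^2 = 1329, Σt^2·t = 215, Σt^2 = 45, Σt·t = 45, Σt = 5, Σ1 = 5.
For Aᵀv: Σt^2·v = -1717, Σt·v = -307, Σv = -48.
AᵀA·[a, b, c]ᵀ = Aᵀv becomes [[1329, 215, 45]; [215, 45, 5]; [45, 5, 5]]·[a, b, c]ᵀ = [-1717, -307, -48]ᵀ.
Inverting the 3×3 Gram matrix, [a, b, c]ᵀ = [-737/806, -10433/4030, 491/403]ᵀ.

b = -2.5888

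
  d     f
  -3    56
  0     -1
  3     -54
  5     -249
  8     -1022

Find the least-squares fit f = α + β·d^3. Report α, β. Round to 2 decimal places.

α = 0.42, β = -2.00

Normal-equation sums: Σ1 = 5, Σd^3 = 637, Σd^3·d^3 = 279227.
Moment sums: Σf = -1270, Σd^3·f = -557359.
So XᵀX·[α, β]ᵀ = Xᵀf: [[5, 637]; [637, 279227]]·[α, β]ᵀ = [-1270, -557359]ᵀ.
Determinant 5·279227 − 637² = 990366.
α = ((-1270)·279227 − 637·(-557359))/990366 = 32261/76182; β = (5·(-557359) − 637·(-1270))/990366 = -1977805/990366.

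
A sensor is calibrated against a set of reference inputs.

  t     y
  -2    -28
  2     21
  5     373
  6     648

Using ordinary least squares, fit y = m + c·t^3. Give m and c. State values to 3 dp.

m = -3.593, c = 3.016

The normal system AᵀA·[m, c]ᵀ = Aᵀy is [[4, 341]; [341, 62409]]·[m, c]ᵀ = [1014, 186985]ᵀ.
Determinant 4·62409 − 341² = 133355.
m = (1014·62409 − 341·186985)/133355 = -479159/133355; c = (4·186985 − 341·1014)/133355 = 402166/133355.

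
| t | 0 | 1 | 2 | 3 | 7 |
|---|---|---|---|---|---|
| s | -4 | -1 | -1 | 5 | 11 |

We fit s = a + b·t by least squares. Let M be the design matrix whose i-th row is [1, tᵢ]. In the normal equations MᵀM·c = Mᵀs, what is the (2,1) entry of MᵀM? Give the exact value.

Row 2 ↔ basis t, column 1 ↔ basis 1, so (MᵀM)_{2,1} = Σᵢ t = (0)·(1) + (1)·(1) + (2)·(1) + (3)·(1) + (7)·(1) = 13.

13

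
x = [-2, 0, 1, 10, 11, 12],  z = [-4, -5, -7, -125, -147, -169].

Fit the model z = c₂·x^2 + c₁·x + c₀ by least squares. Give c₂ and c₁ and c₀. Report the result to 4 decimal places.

c₂ = -0.9391, c₁ = -2.5309, c₀ = -4.7545

The normal system AᵀA·[c₂, c₁, c₀]ᵀ = Aᵀz is [[45394, 4052, 370]; [4052, 370, 32]; [370, 32, 6]]·[c₂, c₁, c₀]ᵀ = [-54646, -4894, -457]ᵀ.
Row-reducing yields c₂ = -252949/269340, c₁ = -340841/134670, c₀ = -6371/1340.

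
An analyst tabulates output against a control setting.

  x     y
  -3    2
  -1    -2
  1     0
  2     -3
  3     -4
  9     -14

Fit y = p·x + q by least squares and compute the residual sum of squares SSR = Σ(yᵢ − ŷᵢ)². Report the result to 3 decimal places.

SSR = 14.161

The normal equations are: 105·p + 11·q = -148;  11·p + 6·q = -21.
(Σx·x = 105, Σx = 11, Σ1 = 6, Σx·y = -148, Σy = -21.)
Determinant 105·6 − 11² = 509.
p = ((-148)·6 − 11·(-21))/509 = -657/509; q = (105·(-21) − 11·(-148))/509 = -577/509.
Residuals: -376/509, -1098/509, 1234/509, 364/509, 512/509, -636/509; SSR = 7208/509.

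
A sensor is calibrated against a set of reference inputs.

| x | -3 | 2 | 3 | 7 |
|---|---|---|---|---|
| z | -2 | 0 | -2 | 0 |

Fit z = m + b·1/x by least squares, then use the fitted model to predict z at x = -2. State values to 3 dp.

ẑ = -2.091

Setting ∂/∂m … = 0 gives: 4·m + (9/14)·b = -4;  (9/14)·m + (869/1764)·b = 0.
(Σ1 = 4, Σ1/x = 9/14, Σ1/x·1/x = 869/1764, Σz = -4, Σ1/x·z = 0.)
Δ = 4·(869/1764) − (9/14)² = 2747/1764.
m = ((-4)·(869/1764) − (9/14)·0)/(2747/1764) = -3476/2747; b = (4·0 − (9/14)·(-4))/(2747/1764) = 4536/2747.
At x = -2: ẑ = (-3476/2747)·(1) + (4536/2747)·(-1/2) = -5744/2747.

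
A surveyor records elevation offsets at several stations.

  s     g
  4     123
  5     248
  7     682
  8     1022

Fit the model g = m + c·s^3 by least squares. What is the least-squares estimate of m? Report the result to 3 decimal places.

m = -4.127

Compute the Gram sums: Σ1 = 4, Σs^3 = 1044, Σs^3·s^3 = 399514.
Right-hand side: Σg = 2075, Σs^3·g = 796062.
So XᵀX·[m, c]ᵀ = Xᵀg: [[4, 1044]; [1044, 399514]]·[m, c]ᵀ = [2075, 796062]ᵀ.
Eliminating c: 399514·(row 1) − 1044·(row 2) gives 508120·m = 399514·2075 − 1044·796062 = -2097178, so m = -1048589/254060.
Then c = (796062 − 1044·(-1048589/254060))/399514 = 254487/127030.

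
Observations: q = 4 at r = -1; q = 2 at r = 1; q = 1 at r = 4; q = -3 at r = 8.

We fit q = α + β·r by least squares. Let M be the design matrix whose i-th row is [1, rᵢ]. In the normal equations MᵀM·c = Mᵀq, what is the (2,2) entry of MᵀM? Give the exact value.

82

Row 2 ↔ basis r, column 2 ↔ basis r, so (MᵀM)_{2,2} = Σᵢ (r)·(r) = (-1)·(-1) + (1)·(1) + (4)·(4) + (8)·(8) = 82.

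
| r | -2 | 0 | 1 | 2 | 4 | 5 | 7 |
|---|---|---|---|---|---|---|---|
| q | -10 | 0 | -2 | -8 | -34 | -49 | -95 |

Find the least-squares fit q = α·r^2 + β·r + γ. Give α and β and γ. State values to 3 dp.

The normal system MᵀM·[α, β, γ]ᵀ = Mᵀq is [[3315, 533, 99]; [533, 99, 17]; [99, 17, 7]]·[α, β, γ]ᵀ = [-6498, -1044, -198]ᵀ.
Solving the 3×3 system (Gaussian elimination) gives α = -1935/991, β = 279/1982, γ = -2007/1982.

α = -1.953, β = 0.141, γ = -1.013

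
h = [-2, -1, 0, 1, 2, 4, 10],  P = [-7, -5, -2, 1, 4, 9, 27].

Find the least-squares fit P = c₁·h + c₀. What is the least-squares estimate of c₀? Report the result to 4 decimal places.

c₀ = -1.8571

From the data, Σh·h = 126, Σh = 14, Σ1 = 7.
Moment sums: Σh·P = 334, ΣP = 27.
AᵀA·[c₁, c₀]ᵀ = AᵀP becomes [[126, 14]; [14, 7]]·[c₁, c₀]ᵀ = [334, 27]ᵀ.
det = 126·7 − 14² = 686.
c₁ = (334·7 − 14·27)/686 = 20/7; c₀ = (126·27 − 14·334)/686 = -13/7.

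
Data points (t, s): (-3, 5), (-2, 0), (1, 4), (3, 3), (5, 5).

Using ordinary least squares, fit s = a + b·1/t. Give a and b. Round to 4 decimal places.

The normal equations are: 5·a + (7/10)·b = 17;  (7/10)·a + (1361/900)·b = 13/3.
det = 5·(1361/900) − (7/10)² = 1591/225.
a = (17·(1361/900) − (7/10)·(13/3))/(1591/225) = 20407/6364; b = (5·(13/3) − (7/10)·17)/(1591/225) = 4395/3182.

a = 3.2066, b = 1.3812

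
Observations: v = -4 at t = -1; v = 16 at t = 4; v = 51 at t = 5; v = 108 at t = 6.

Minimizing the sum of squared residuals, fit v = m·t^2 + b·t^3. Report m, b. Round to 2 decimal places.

From the data, Σt^2·t^2 = 2178, Σt^2·t^3 = 11924, Σt^3·t^3 = 66378.
Right-hand side: Σt^2·v = 5415, Σt^3·v = 30731.
Normal equations: [[2178, 11924]; [11924, 66378]]·[m, b]ᵀ = [5415, 30731]ᵀ.
Δ = 2178·66378 − 11924² = 2389508.
m = (5415·66378 − 11924·30731)/2389508 = -3499787/1194754; b = (2178·30731 − 11924·5415)/2389508 = 107439/108614.

m = -2.93, b = 0.99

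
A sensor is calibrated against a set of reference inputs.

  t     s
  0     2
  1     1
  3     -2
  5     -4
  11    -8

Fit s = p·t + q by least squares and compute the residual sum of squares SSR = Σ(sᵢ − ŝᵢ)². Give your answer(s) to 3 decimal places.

SSR = 2.155

From the data, Σt·t = 156, Σt = 20, Σ1 = 5.
Moment sums: Σt·s = -113, Σs = -11.
Normal equations: [[156, 20]; [20, 5]]·[p, q]ᵀ = [-113, -11]ᵀ.
Δ = 156·5 − 20² = 380.
p = ((-113)·5 − 20·(-11))/380 = -69/76; q = (156·(-11) − 20·(-113))/380 = 136/95.
Residuals: 54/95, 181/380, -269/380, -339/380, 211/380; SSR = 819/380.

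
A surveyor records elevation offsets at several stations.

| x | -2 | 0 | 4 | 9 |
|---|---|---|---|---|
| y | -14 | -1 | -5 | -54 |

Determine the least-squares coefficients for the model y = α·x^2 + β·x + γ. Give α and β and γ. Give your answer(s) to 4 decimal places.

α = -1.0425, β = 3.5947, γ = -2.0614

Compute the Gram sums: Σx^2·x^2 = 6833, Σx^2·x = 785, Σx^2 = 101, Σx·x = 101, Σx = 11, Σ1 = 4.
For Mᵀy: Σx^2·y = -4510, Σx·y = -478, Σy = -74.
MᵀM·[α, β, γ]ᵀ = Mᵀy becomes [[6833, 785, 101]; [785, 101, 11]; [101, 11, 4]]·[α, β, γ]ᵀ = [-4510, -478, -74]ᵀ.
Solving the 3×3 system (Gaussian elimination) gives α = -2647/2539, β = 9127/2539, γ = -5234/2539.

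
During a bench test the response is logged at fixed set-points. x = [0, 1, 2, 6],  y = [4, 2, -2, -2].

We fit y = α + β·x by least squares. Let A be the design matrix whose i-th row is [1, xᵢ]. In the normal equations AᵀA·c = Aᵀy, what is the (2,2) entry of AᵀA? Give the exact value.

Row 2 ↔ basis x, column 2 ↔ basis x, so (AᵀA)_{2,2} = Σᵢ (x)·(x) = (0)·(0) + (1)·(1) + (2)·(2) + (6)·(6) = 41.

41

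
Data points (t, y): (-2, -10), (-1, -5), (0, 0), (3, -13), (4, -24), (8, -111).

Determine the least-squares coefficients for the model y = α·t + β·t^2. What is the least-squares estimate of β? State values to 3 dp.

β = -1.929

From the data, Σt·t = 94, Σt·t^2 = 594, Σt^2·t^2 = 4450.
For Mᵀy: Σt·y = -998, Σt^2·y = -7650.
Eliminating β: 4450·(row 1) − 594·(row 2) gives 65464·α = 4450·(-998) − 594·(-7650) = 103000, so α = 12875/8183.
Then β = ((-7650) − 594·(12875/8183))/4450 = -15786/8183.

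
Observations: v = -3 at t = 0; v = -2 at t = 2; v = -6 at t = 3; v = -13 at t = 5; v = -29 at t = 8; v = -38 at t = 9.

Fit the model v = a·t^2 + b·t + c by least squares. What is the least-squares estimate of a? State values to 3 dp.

a = -0.491

Entries of MᵀM: Σt^2·t^2 = 11379, Σt^2·t = 1401, Σt^2 = 183, Σt·t = 183, Σt = 27, Σ1 = 6.
Moment sums: Σt^2·v = -5321, Σt·v = -661, Σv = -91.
MᵀM·[a, b, c]ᵀ = Mᵀv becomes [[11379, 1401, 183]; [1401, 183, 27]; [183, 27, 6]]·[a, b, c]ᵀ = [-5321, -661, -91]ᵀ.
Inverting the 3×3 Gram matrix, [a, b, c]ᵀ = [-3769/7680, 797/1536, -3243/1280]ᵀ.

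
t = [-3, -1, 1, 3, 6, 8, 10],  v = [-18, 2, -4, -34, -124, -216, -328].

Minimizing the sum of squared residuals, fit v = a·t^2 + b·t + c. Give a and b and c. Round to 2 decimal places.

With design matrix X, XᵀX = [[15556, 1728, 220]; [1728, 220, 24]; [220, 24, 7]] and Xᵀv = [-51558, -5806, -722]ᵀ.
Inverting the 3×3 Gram matrix, [a, b, c]ᵀ = [-9025/2982, -39/14, 2276/1491]ᵀ.

a = -3.03, b = -2.79, c = 1.53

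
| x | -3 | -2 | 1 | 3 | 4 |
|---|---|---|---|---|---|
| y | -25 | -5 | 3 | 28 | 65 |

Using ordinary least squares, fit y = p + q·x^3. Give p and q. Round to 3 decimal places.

Entries of MᵀM: Σ1 = 5, Σx^3 = 57, Σx^3·x^3 = 5619.
For Mᵀy: Σy = 66, Σx^3·y = 5634.
MᵀM·[p, q]ᵀ = Mᵀy becomes [[5, 57]; [57, 5619]]·[p, q]ᵀ = [66, 5634]ᵀ.
Eliminating q: 5619·(row 1) − 57·(row 2) gives 24846·p = 5619·66 − 57·5634 = 49716, so p = 8286/4141.
Then q = (5634 − 57·(8286/4141))/5619 = 4068/4141.

p = 2.001, q = 0.982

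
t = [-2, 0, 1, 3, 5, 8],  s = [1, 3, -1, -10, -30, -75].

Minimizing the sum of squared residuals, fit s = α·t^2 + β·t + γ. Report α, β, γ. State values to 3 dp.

The normal system MᵀM·[α, β, γ]ᵀ = Mᵀs is [[4819, 657, 103]; [657, 103, 15]; [103, 15, 6]]·[α, β, γ]ᵀ = [-5637, -783, -112]ᵀ.
Row-reducing yields α = -127021/120688, β = -152079/120688, γ = 153941/60344.

α = -1.052, β = -1.260, γ = 2.551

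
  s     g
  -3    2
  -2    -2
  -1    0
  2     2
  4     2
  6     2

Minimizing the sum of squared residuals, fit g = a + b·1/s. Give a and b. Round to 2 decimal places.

Normal-equation sums: Σ1 = 6, Σ1/s = -11/12, Σ1/s·1/s = 245/144.
Right-hand side: Σg = 6, Σ1/s·g = 13/6.
MᵀM·[a, b]ᵀ = Mᵀg becomes [[6, -11/12]; [-11/12, 245/144]]·[a, b]ᵀ = [6, 13/6]ᵀ.
det = 6·(245/144) − (-11/12)² = 1349/144.
a = (6·(245/144) − (-11/12)·(13/6))/(1349/144) = 1756/1349; b = (6·(13/6) − (-11/12)·6)/(1349/144) = 2664/1349.

a = 1.30, b = 1.97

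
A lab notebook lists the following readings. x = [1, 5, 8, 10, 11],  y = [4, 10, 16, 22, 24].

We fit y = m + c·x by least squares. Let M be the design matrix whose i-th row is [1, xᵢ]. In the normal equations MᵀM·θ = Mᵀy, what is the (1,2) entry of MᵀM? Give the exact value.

35

Row 1 ↔ basis 1, column 2 ↔ basis x, so (MᵀM)_{1,2} = Σᵢ x = (1)·(1) + (1)·(5) + (1)·(8) + (1)·(10) + (1)·(11) = 35.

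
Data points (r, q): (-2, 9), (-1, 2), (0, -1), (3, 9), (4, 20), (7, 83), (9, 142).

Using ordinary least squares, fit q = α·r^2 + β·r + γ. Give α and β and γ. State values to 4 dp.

Setting ∂/∂α … = 0 gives: 9316·α + 1154·β + 160·γ = 16008;  1154·α + 160·β + 20·γ = 1946;  160·α + 20·β + 7·γ = 264.
(Σr^2·r^2 = 9316, Σr^2·r = 1154, Σr^2 = 160, Σr·r = 160, Σr = 20, Σ1 = 7, Σr^2·q = 16008, Σr·q = 1946, Σq = 264.)
Row-reducing yields α = 37997/18753, β = -120466/56259, γ = -19936/8037.

α = 2.0262, β = -2.1413, γ = -2.4805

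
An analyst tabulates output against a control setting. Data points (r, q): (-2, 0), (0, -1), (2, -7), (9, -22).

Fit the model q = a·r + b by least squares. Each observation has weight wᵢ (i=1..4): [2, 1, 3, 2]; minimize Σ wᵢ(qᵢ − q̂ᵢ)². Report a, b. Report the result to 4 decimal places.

a = -2.0682, b = -3.0795

Compute the Gram sums: Σwᵢ·r·r = 182, Σwᵢ·r = 20, Σwᵢ·1 = 8.
For MᵀWq: Σwᵢ·r·q = -438, Σwᵢ·q = -66.
MᵀWM·[a, b]ᵀ = MᵀWq becomes [[182, 20]; [20, 8]]·[a, b]ᵀ = [-438, -66]ᵀ.
det = 182·8 − 20² = 1056.
a = ((-438)·8 − 20·(-66))/1056 = -91/44; b = (182·(-66) − 20·(-438))/1056 = -271/88.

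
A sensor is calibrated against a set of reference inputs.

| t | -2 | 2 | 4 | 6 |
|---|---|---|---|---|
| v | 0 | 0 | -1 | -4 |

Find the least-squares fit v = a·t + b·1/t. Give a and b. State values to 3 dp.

Sums needed: Σt·t = 60, Σt·1/t = 4, Σ1/t·1/t = 85/144.
For Mᵀv: Σt·v = -28, Σ1/t·v = -11/12.
det = 60·(85/144) − 4² = 233/12.
a = ((-28)·(85/144) − 4·(-11/12))/(233/12) = -463/699; b = (60·(-11/12) − 4·(-28))/(233/12) = 684/233.

a = -0.662, b = 2.936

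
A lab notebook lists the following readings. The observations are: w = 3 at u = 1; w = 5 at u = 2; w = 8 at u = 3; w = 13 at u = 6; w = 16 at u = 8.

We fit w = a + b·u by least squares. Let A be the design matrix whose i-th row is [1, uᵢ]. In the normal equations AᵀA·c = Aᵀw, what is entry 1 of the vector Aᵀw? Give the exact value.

45

Entry 1 ↔ basis 1, so (Aᵀw)_{1} = Σᵢ wᵢ = (1)·(3) + (1)·(5) + (1)·(8) + (1)·(13) + (1)·(16) = 45.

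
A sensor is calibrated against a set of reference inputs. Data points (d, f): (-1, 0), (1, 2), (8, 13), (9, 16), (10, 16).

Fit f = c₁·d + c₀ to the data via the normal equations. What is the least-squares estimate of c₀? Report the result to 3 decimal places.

c₀ = 1.065

Sums needed: Σd·d = 247, Σd = 27, Σ1 = 5.
Right-hand side: Σd·f = 410, Σf = 47.
Normal equations: [[247, 27]; [27, 5]]·[c₁, c₀]ᵀ = [410, 47]ᵀ.
det = 247·5 − 27² = 506.
c₁ = (410·5 − 27·47)/506 = 71/46; c₀ = (247·47 − 27·410)/506 = 49/46.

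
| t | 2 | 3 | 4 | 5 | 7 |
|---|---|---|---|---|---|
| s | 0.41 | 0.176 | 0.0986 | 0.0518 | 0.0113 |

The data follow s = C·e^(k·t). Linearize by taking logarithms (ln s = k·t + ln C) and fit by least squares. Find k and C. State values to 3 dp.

Linearized form: ln s = k·t + ln C. From the 5 transformed points,
AᵀA = [[103.0000, 21.0000]; [21.0000, 5]], rhs = [-62.4442, -12.3889]ᵀ  (here Σt = 21.0000, Σ(t)² = 103.0000, Σln s = -12.3889, Σt·ln s = -62.4442).
Solving (det = 74.0000): k = -0.70344, ln C = 0.47669, so C = exp(0.47669) = 1.61074.

k = -0.703, C = 1.611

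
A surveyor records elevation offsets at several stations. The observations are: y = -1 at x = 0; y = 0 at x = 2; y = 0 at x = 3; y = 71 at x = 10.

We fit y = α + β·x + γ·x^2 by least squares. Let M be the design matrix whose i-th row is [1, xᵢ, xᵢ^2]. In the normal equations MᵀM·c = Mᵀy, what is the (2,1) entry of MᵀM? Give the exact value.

Row 2 ↔ basis x, column 1 ↔ basis 1, so (MᵀM)_{2,1} = Σᵢ x = (0)·(1) + (2)·(1) + (3)·(1) + (10)·(1) = 15.

15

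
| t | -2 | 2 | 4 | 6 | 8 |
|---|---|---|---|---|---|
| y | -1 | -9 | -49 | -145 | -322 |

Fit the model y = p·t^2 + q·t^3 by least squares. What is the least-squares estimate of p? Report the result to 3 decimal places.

p = -1.093

Compute the Gram sums: Σt^2·t^2 = 5680, Σt^2·t^3 = 41568, Σt^3·t^3 = 313024.
Right-hand side: Σt^2·y = -26652, Σt^3·y = -199384.
Normal equations: [[5680, 41568]; [41568, 313024]]·[p, q]ᵀ = [-26652, -199384]ᵀ.
Eliminating q: 313024·(row 1) − 41568·(row 2) gives 50077696·p = 313024·(-26652) − 41568·(-199384) = -54721536, so p = -53439/48904.
Then q = ((-199384) − 41568·(-53439/48904))/313024 = -48107/97808.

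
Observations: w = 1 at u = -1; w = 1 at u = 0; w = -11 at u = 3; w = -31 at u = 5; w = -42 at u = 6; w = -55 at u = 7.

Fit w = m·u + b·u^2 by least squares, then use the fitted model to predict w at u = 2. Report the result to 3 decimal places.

The normal equations are: 120·m + 710·b = -826;  710·m + 4404·b = -5080.
(Σu·u = 120, Σu·u^2 = 710, Σu^2·u^2 = 4404, Σu·w = -826, Σu^2·w = -5080.)
Eliminating b: 4404·(row 1) − 710·(row 2) gives 24380·m = 4404·(-826) − 710·(-5080) = -30904, so m = -7726/6095.
Then b = ((-5080) − 710·(-7726/6095))/4404 = -1157/1219.
At u = 2: ŵ = (-7726/6095)·(2) + (-1157/1219)·(4) = -38592/6095.

ŵ = -6.332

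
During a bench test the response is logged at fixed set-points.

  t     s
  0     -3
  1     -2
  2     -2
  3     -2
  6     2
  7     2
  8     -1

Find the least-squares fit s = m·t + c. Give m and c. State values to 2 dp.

m = 0.50, c = -2.77

Setting ∂/∂m … = 0 gives: 163·m + 27·c = 6;  27·m + 7·c = -6.
Determinant 163·7 − 27² = 412.
m = (6·7 − 27·(-6))/412 = 51/103; c = (163·(-6) − 27·6)/412 = -285/103.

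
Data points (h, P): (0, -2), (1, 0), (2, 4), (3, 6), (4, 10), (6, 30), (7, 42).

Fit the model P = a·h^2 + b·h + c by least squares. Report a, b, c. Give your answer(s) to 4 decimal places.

a = 0.9396, b = -0.5044, c = -0.9225

MᵀM·[a, b, c]ᵀ = MᵀP reads: 4051·a + 659·b + 115·c = 3368;  659·a + 115·b + 23·c = 540;  115·a + 23·b + 7·c = 90.
Solving the 3×3 system (Gaussian elimination) gives a = 1697/1806, b = -911/1806, c = -119/129.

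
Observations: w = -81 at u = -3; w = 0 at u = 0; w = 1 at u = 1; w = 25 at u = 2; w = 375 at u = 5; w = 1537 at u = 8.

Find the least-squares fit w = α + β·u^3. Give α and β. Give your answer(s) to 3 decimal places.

α = -0.249, β = 3.002

Compute the Gram sums: Σ1 = 6, Σu^3 = 619, Σu^3·u^3 = 278563.
For Xᵀw: Σw = 1857, Σu^3·w = 836207.
So XᵀX·[α, β]ᵀ = Xᵀw: [[6, 619]; [619, 278563]]·[α, β]ᵀ = [1857, 836207]ᵀ.
Determinant 6·278563 − 619² = 1288217.
α = (1857·278563 − 619·836207)/1288217 = -45806/184031; β = (6·836207 − 619·1857)/1288217 = 552537/184031.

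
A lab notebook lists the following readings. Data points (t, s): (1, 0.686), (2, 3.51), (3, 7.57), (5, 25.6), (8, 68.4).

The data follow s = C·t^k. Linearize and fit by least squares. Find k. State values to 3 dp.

Linearized form: ln s = k·ln t + ln C. From the 5 transformed points,
XᵀX = [[8.6018, 5.4806]; [5.4806, 5]], rhs = [17.0993, 10.3709]ᵀ  (here Σln t = 5.4806, Σ(ln t)² = 8.6018, Σln s = 10.3709, Σln t·ln s = 17.0993).
Solving (det = 12.9714): k = 2.20926, ln C = -0.34746.

k = 2.209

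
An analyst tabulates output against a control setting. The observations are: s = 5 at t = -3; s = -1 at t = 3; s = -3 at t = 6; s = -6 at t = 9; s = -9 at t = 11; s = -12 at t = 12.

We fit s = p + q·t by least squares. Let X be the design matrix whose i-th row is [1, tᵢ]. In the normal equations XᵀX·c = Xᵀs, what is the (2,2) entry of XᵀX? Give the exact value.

Row 2 ↔ basis t, column 2 ↔ basis t, so (XᵀX)_{2,2} = Σᵢ (t)·(t) = (-3)·(-3) + (3)·(3) + (6)·(6) + (9)·(9) + (11)·(11) + (12)·(12) = 400.

400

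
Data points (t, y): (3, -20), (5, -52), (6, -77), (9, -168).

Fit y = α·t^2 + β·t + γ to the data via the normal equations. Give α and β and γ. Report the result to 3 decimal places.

α = -2.000, β = -0.733, γ = 0.467

Forming XᵀX = [[8563, 1097, 151]; [1097, 151, 23]; [151, 23, 4]] and Xᵀy = [-17860, -2294, -317]ᵀ gives XᵀX·[α, β, γ]ᵀ = Xᵀy.
Inverting the 3×3 Gram matrix, [α, β, γ]ᵀ = [-2, -11/15, 7/15]ᵀ.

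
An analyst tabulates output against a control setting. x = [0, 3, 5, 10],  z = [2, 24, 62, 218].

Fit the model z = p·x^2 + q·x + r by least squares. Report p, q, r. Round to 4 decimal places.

p = 1.9619, q = 2.0359, r = 1.6139

With design matrix A, AᵀA = [[10706, 1152, 134]; [1152, 134, 18]; [134, 18, 4]] and Aᵀz = [23566, 2562, 306]ᵀ.
Row-reducing yields p = 5513/2810, q = 5721/2810, r = 907/562.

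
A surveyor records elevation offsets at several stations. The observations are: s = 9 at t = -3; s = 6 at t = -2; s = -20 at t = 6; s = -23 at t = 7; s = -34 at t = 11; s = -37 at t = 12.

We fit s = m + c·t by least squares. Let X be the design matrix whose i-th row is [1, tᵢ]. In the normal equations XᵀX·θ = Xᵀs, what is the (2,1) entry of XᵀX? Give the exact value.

Row 2 ↔ basis t, column 1 ↔ basis 1, so (XᵀX)_{2,1} = Σᵢ t = (-3)·(1) + (-2)·(1) + (6)·(1) + (7)·(1) + (11)·(1) + (12)·(1) = 31.

31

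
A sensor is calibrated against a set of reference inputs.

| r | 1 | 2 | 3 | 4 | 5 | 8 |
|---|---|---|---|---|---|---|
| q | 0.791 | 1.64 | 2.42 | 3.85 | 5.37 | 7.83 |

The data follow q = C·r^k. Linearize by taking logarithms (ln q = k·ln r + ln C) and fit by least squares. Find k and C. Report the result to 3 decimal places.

k = 1.139, C = 0.767

Let Y = ln q. Fitting Y = k·ln r + ln C by least squares:
Σln r = 6.8669, Σ(ln r)² = 10.5236, Σln q = 6.2309, Σln r·ln q = 10.1672.
Equations: 10.5236·k + 6.8669·ln C = 10.1672;  6.8669·k + 6·ln C = 6.2309.
Δ = 10.5236·6 − (6.8669)² = 15.9867; k = (10.1672·6 − 6.8669·6.2309)/15.9867 = 1.13948, ln C = (10.5236·6.2309 − 6.8669·10.1672)/15.9867 = -0.26564, so C = exp(-0.26564) = 0.76672.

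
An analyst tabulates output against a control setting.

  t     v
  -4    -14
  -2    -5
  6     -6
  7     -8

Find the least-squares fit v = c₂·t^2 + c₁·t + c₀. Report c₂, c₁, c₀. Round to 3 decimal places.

c₂ = -0.405, c₁ = 1.666, c₀ = -0.540

Forming AᵀA = [[3969, 487, 105]; [487, 105, 7]; [105, 7, 4]] and Aᵀv = [-852, -26, -33]ᵀ gives AᵀA·[c₂, c₁, c₀]ᵀ = Aᵀv.
Row-reducing yields c₂ = -16613/41044, c₁ = 68367/41044, c₀ = -5541/10261.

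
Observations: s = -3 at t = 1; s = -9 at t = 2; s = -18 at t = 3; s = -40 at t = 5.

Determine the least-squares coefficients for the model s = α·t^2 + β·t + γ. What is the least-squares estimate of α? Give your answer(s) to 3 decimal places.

α = -0.932

From the data, Σt^2·t^2 = 723, Σt^2·t = 161, Σt^2 = 39, Σt·t = 39, Σt = 11, Σ1 = 4.
For Xᵀs: Σt^2·s = -1201, Σt·s = -275, Σs = -70.
XᵀX·[α, β, γ]ᵀ = Xᵀs becomes [[723, 161, 39]; [161, 39, 11]; [39, 11, 4]]·[α, β, γ]ᵀ = [-1201, -275, -70]ᵀ.
Solving the 3×3 system (Gaussian elimination) gives α = -41/44, β = -163/44, γ = 39/22.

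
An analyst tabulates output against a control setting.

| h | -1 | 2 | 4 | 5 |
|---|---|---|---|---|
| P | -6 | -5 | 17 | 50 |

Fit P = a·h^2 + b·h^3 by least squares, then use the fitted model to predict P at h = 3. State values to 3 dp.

P̂ = -0.418

Setting ∂/∂a … = 0 gives: 898·a + 4180·b = 1496;  4180·a + 19786·b = 7304.
(Σh^2·h^2 = 898, Σh^2·h^3 = 4180, Σh^3·h^3 = 19786, Σh^2·P = 1496, Σh^3·P = 7304.)
Δ = 898·19786 − 4180² = 295428.
a = (1496·19786 − 4180·7304)/295428 = -77572/24619; b = (898·7304 − 4180·1496)/295428 = 25476/24619.
At h = 3: P̂ = (-77572/24619)·(9) + (25476/24619)·(27) = -10296/24619.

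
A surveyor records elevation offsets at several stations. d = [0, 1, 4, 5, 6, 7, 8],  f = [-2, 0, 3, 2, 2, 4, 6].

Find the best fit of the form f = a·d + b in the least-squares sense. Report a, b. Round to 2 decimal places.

Entries of AᵀA: Σd·d = 191, Σd = 31, Σ1 = 7.
Right-hand side: Σd·f = 110, Σf = 15.
So AᵀA·[a, b]ᵀ = Aᵀf: [[191, 31]; [31, 7]]·[a, b]ᵀ = [110, 15]ᵀ.
det = 191·7 − 31² = 376.
a = (110·7 − 31·15)/376 = 305/376; b = (191·15 − 31·110)/376 = -545/376.

a = 0.81, b = -1.45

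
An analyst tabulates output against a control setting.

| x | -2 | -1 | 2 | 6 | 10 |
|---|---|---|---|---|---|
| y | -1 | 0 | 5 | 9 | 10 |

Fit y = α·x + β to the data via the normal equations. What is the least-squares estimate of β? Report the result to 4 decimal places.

β = 1.6900

Sums needed: Σx·x = 145, Σx = 15, Σ1 = 5.
And Σx·y = 166, Σy = 23.
Δ = 145·5 − 15² = 500.
α = (166·5 − 15·23)/500 = 97/100; β = (145·23 − 15·166)/500 = 169/100.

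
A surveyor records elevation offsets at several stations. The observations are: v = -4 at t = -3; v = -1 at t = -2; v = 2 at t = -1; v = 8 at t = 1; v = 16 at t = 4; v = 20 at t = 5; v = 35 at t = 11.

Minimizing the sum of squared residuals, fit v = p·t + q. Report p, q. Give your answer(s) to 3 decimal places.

From the data, Σt·t = 177, Σt = 15, Σ1 = 7.
And Σt·v = 569, Σv = 76.
MᵀM·[p, q]ᵀ = Mᵀv becomes [[177, 15]; [15, 7]]·[p, q]ᵀ = [569, 76]ᵀ.
Determinant 177·7 − 15² = 1014.
p = (569·7 − 15·76)/1014 = 2843/1014; q = (177·76 − 15·569)/1014 = 1639/338.

p = 2.804, q = 4.849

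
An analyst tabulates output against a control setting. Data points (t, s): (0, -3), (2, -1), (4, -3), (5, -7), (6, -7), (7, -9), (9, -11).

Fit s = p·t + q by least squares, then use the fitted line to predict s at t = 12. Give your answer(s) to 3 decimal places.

Compute the Gram sums: Σt·t = 211, Σt = 33, Σ1 = 7.
For Aᵀs: Σt·s = -253, Σs = -41.
Eliminating q: 7·(row 1) − 33·(row 2) gives 388·p = 7·(-253) − 33·(-41) = -418, so p = -209/194.
Then q = ((-41) − 33·(-209/194))/7 = -151/194.
At t = 12: ŝ = (-209/194)·(12) + (-151/194)·(1) = -2659/194.

ŝ = -13.706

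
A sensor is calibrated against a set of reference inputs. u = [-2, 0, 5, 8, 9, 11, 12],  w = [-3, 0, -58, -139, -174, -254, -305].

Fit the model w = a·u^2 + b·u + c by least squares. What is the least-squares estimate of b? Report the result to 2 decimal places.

b = -1.82

Forming AᵀA = [[46675, 4417, 439]; [4417, 439, 43]; [439, 43, 7]] and Aᵀw = [-99106, -9416, -933]ᵀ gives AᵀA·[a, b, c]ᵀ = Aᵀw.
Inverting the 3×3 Gram matrix, [a, b, c]ᵀ = [-295289/150882, -823111/452646, 140762/226323]ᵀ.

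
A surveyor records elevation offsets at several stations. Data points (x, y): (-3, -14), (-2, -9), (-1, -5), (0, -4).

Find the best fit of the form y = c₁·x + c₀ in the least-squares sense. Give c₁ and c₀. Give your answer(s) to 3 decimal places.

c₁ = 3.400, c₀ = -2.900

Compute the Gram sums: Σx·x = 14, Σx = -6, Σ1 = 4.
Right-hand side: Σx·y = 65, Σy = -32.
Normal equations: [[14, -6]; [-6, 4]]·[c₁, c₀]ᵀ = [65, -32]ᵀ.
det = 14·4 − (-6)² = 20.
c₁ = (65·4 − (-6)·(-32))/20 = 17/5; c₀ = (14·(-32) − (-6)·65)/20 = -29/10.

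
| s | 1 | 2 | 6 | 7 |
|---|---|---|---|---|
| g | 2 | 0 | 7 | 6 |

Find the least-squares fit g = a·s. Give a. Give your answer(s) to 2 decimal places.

a = 0.96

MᵀM·[a]ᵀ = Mᵀg reads: 90·a = 86.
Hence a = 86 / 90 ≈ 0.955556.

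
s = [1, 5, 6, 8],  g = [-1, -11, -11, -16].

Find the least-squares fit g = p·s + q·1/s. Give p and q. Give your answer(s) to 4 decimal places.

Setting ∂/∂p … = 0 gives: 126·p + 4·q = -250;  4·p + (15601/14400)·q = -211/30.
Determinant 126·(15601/14400) − 4² = 96407/800.
p = ((-250)·(15601/14400) − 4·(-211/30))/(96407/800) = -1747565/867663; q = (126·(-211/30) − 4·(-250))/(96407/800) = 91040/96407.

p = -2.0141, q = 0.9443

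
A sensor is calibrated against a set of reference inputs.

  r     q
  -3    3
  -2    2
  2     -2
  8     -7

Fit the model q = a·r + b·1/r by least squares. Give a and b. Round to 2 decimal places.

a = -0.87, b = -0.63

Setting ∂/∂a … = 0 gives: 81·a + 4·b = -73;  4·a + (361/576)·b = -31/8.
Δ = 81·(361/576) − 4² = 2225/64.
a = ((-73)·(361/576) − 4·(-31/8))/(2225/64) = -697/801; b = (81·(-31/8) − 4·(-73))/(2225/64) = -56/89.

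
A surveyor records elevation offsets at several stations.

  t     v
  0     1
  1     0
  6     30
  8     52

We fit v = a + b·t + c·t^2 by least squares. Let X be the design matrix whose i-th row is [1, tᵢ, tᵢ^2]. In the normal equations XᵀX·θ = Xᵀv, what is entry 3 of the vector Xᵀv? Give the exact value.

4408

Entry 3 ↔ basis t^2, so (Xᵀv)_{3} = Σᵢ (t^2)·vᵢ = (0)·(1) + (1)·(0) + (36)·(30) + (64)·(52) = 4408.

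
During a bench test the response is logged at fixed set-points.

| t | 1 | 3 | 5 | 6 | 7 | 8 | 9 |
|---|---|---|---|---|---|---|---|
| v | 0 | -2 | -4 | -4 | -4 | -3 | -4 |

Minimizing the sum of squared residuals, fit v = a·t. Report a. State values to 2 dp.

a = -0.52

Normal-equation sums: Σt·t = 265.
And Σt·v = -138.
Normal equations: [[265]]·[a]ᵀ = [-138]ᵀ.
Hence a = -138 / 265 ≈ -0.520755.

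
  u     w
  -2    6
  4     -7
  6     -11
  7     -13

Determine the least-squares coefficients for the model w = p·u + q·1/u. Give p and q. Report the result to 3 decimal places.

p = -1.705, q = -4.492

MᵀM·[p, q]ᵀ = Mᵀw reads: 105·p + 4·q = -197;  4·p + (2545/7056)·q = -709/84.
Δ = 105·(2545/7056) − 4² = 7349/336.
p = ((-197)·(2545/7056) − 4·(-709/84))/(7349/336) = -263141/154329; q = (105·(-709/84) − 4·(-197))/(7349/336) = -33012/7349.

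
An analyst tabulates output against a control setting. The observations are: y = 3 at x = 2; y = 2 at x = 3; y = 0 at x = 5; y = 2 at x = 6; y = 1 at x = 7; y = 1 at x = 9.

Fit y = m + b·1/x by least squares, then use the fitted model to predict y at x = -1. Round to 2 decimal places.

Normal-equation sums: Σ1 = 6, Σ1/x = 458/315, Σ1/x·1/x = 91613/198450.
And Σy = 9, Σ1/x·y = 347/126.
Eliminating b: (91613/198450)·(row 1) − (458/315)·(row 2) gives (2603/3969)·m = (91613/198450)·9 − (458/315)·(347/126) = 29887/198450, so m = 1573/6850.
Then b = ((347/126) − (458/315)·(1573/6850))/(91613/198450) = 3591/685.
At x = -1: ŷ = (1573/6850)·(1) + (3591/685)·(-1) = -34337/6850.

ŷ = -5.01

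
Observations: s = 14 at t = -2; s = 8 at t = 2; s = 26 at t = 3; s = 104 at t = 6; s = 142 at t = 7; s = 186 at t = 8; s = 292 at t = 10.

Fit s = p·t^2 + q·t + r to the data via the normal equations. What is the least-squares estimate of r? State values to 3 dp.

Normal-equation sums: Σt^2·t^2 = 17906, Σt^2·t = 2098, Σt^2 = 266, Σt·t = 266, Σt = 34, Σ1 = 7.
Moment sums: Σt^2·s = 52128, Σt·s = 6092, Σs = 772.
Solving the 3×3 system (Gaussian elimination) gives p = 359497/119742, q = -13151/17106, r = -1320/19957.

r = -0.066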